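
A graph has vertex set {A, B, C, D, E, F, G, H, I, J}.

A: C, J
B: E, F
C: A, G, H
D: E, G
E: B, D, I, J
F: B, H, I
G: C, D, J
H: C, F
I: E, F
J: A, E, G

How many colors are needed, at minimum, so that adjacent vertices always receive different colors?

The cycle C-H-F-I-E-J-G-C has odd length 7, so it cannot be 2-colored; at least 3 colors are needed.
3 colors suffice: color 1 → {A, E, F, G}; color 2 → {B, C, D, I, J}; color 3 → {H}. No two adjacent vertices share a color.

3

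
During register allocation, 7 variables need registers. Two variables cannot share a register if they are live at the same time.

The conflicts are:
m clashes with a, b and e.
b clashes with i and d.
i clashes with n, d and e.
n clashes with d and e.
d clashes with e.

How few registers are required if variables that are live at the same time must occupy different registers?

i, n, d, e all conflict with each other, so at least 4 registers are needed.
4 registers suffice: register 1 → {m, d}; register 2 → {a, b, e}; register 3 → {i}; register 4 → {n}. Every pair that conflicts lands in different registers.

4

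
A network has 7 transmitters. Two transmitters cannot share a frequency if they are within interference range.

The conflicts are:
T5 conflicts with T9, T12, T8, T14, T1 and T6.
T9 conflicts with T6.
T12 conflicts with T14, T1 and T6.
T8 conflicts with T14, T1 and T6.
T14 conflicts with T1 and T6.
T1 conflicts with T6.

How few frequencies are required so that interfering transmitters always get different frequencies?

T5, T8, T14, T1, T6 pairwise conflict, so at least 5 frequencies are needed.
5 frequencies suffice: T5=2, T9=3, T12=5, T8=5, T14=3, T1=4, T6=1. Each listed conflict is separated.

5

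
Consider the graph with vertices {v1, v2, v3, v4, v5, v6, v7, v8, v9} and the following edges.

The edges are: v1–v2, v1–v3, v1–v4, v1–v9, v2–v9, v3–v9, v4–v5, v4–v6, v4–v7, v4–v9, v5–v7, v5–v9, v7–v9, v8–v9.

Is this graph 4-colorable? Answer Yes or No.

The chromatic number is 4. v4, v5, v7, v9 are pairwise adjacent (a clique of size 4), so at least 4 colors are needed.
A valid assignment using 4 colors: v1=3, v2=2, v3=2, v4=2, v5=3, v6=1, v7=4, v8=2, v9=1.
That is already a proper 4-coloring.

Yes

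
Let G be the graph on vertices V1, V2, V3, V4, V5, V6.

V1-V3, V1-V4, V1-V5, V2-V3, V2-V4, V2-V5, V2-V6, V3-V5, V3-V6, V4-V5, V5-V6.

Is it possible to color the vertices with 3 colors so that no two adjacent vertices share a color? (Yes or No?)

No

V2, V3, V5, V6 are mutually adjacent (a clique of size 4), so at least 4 colors are needed.
So 3 colors are not enough.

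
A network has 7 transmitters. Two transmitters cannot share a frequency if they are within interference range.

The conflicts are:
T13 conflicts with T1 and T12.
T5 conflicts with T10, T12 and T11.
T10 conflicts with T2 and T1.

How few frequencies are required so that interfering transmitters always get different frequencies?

3

The cycle T13-T12-T5-T10-T1-T13 has odd length 5, so it cannot be 2-colored; at least 3 frequencies are needed.
A valid assignment using 3 frequencies: T13=1, T5=1, T10=2, T2=1, T1=3, T12=2, T11=2. Every pair that conflicts lands in different frequencies.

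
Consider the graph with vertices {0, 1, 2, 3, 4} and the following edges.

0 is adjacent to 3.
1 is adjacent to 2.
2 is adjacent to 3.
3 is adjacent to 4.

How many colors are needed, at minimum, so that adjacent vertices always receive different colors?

2

2 and 3 are adjacent, so at least 2 colors are needed.
2 colors suffice: color red → {1, 3}; color blue → {0, 2, 4}. Every edge joins two different colors.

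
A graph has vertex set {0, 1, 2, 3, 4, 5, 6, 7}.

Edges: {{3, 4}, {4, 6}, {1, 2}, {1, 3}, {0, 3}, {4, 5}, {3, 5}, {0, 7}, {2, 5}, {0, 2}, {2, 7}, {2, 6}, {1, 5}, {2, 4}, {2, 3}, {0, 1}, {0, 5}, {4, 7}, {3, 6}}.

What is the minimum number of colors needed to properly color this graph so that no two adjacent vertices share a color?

0, 1, 2, 3, 5 are mutually adjacent (a clique of size 5), so at least 5 colors are needed.
5 colors suffice: color red → {2}; color blue → {3, 7}; color green → {0, 4}; color yellow → {5, 6}; color purple → {1}. Each edge has distinct colors on its endpoints.

5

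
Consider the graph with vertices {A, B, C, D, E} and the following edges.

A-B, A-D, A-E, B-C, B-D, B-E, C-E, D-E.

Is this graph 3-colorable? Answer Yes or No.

No

A, B, D, E are pairwise adjacent (a clique of size 4), so at least 4 colors are needed.
So 3 colors are not enough.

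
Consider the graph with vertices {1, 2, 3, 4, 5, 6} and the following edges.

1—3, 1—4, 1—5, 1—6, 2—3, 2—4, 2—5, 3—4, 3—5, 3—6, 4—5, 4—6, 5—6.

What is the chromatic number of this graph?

1, 3, 4, 5, 6 form a clique, so at least 5 colors are needed.
5 colors suffice: color a → {5}; color b → {4}; color c → {3}; color d → {1, 2}; color e → {6}. No two adjacent vertices share a color.

5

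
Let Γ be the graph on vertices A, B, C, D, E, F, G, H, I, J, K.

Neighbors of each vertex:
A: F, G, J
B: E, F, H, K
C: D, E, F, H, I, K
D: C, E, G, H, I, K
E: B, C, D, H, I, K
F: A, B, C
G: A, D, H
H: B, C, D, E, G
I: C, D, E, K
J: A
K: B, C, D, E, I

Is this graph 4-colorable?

No

C, D, E, I, K are mutually adjacent (a clique of size 5), so at least 5 colors are needed.
So 4 colors are not enough.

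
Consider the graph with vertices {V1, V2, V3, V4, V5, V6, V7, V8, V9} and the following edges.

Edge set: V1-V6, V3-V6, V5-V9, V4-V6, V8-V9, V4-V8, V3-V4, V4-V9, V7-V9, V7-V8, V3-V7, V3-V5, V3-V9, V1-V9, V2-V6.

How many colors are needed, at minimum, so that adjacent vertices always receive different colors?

V3, V7, V9 are pairwise adjacent, so at least 3 colors are needed.
3 colors suffice: color 1 → {V6, V9}; color 2 → {V1, V2, V3, V8}; color 3 → {V4, V5, V7}. No two adjacent vertices share a color.

3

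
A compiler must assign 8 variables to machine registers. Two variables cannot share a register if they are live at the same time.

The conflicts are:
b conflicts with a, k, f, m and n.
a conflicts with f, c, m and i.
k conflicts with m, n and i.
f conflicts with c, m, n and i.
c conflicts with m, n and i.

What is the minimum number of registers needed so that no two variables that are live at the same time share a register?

a, f, c, m are mutually in conflict, so at least 4 registers are needed.
A valid assignment using 4 registers: b=2, a=4, k=1, f=1, c=2, m=3, n=3, i=3. No two conflicting variables share a register.

4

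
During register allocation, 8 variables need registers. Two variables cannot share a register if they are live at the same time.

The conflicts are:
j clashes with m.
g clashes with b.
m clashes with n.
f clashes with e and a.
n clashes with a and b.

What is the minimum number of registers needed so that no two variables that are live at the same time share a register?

n and b conflict, so at least 2 registers are needed.
2 registers suffice: register 1 → {j, g, f, n}; register 2 → {m, e, a, b}. Every pair that conflicts lands in different registers.

2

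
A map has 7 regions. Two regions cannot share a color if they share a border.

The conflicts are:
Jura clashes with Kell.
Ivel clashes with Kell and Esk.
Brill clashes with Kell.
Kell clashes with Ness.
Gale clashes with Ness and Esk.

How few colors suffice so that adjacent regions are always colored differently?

3

The cycle Ness-Gale-Esk-Ivel-Kell-Ness has odd length 5, so it cannot be 2-colored; at least 3 colors are needed.
3 colors suffice: color 1 → {Kell, Esk}; color 2 → {Jura, Ivel, Brill, Gale}; color 3 → {Ness}. No two conflicting regions share a color.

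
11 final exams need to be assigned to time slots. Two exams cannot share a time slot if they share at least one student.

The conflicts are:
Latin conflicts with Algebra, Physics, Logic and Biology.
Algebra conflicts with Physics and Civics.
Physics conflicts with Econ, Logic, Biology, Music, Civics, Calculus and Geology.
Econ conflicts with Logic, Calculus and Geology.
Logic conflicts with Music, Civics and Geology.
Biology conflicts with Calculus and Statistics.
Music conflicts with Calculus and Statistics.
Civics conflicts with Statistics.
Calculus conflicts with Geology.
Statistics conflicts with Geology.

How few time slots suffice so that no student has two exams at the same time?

Physics, Econ, Logic, Geology pairwise conflict, so at least 4 time slots are needed.
A valid assignment using 4 time slots: Latin=4, Algebra=2, Physics=1, Econ=4, Logic=2, Biology=3, Music=3, Civics=3, Calculus=2, Statistics=1, Geology=3. No two conflicting exams share a time slot.

4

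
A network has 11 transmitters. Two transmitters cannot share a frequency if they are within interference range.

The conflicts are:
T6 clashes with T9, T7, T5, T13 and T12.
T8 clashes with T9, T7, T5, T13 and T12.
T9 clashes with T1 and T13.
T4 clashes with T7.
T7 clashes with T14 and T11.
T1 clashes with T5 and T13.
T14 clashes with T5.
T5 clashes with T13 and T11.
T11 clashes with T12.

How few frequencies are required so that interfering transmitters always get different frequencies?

3

T1, T5, T13 all conflict with each other, so at least 3 frequencies are needed.
A valid assignment using 3 frequencies: T6=2, T8=2, T9=1, T4=2, T7=1, T1=2, T14=2, T5=1, T13=3, T11=2, T12=1. No two conflicting transmitters share a frequency.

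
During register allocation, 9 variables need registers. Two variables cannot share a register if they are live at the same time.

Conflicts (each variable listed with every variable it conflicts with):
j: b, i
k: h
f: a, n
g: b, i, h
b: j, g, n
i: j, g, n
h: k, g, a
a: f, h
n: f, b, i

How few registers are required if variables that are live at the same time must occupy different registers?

g and h conflict, so at least 2 registers are needed.
2 registers suffice: register 1 → {j, k, g, a, n}; register 2 → {f, b, i, h}. No two conflicting variables share a register.

2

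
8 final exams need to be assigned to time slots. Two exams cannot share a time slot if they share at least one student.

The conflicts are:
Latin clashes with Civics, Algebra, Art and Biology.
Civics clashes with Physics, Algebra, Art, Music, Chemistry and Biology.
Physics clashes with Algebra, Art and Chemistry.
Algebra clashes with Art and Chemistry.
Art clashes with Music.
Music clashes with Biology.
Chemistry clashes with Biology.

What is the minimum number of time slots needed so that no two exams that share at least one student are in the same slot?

Latin, Civics, Algebra, Art pairwise conflict, so at least 4 time slots are needed.
Using 4 time slots: Latin=4, Civics=1, Physics=4, Algebra=3, Art=2, Music=4, Chemistry=2, Biology=3. Every pair that conflicts lands in different time slots.

4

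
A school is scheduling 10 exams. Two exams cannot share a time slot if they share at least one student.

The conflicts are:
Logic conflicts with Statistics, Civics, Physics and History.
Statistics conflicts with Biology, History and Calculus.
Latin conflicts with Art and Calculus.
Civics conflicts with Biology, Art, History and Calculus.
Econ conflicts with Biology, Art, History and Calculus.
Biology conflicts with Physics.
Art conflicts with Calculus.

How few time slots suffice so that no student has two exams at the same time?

Logic, Civics, History all conflict with each other, so at least 3 time slots are needed.
3 time slots suffice: time slot 1 → {Logic, Biology, Calculus}; time slot 2 → {Statistics, Latin, Civics, Econ, Physics}; time slot 3 → {Art, History}. Each listed conflict is separated.

3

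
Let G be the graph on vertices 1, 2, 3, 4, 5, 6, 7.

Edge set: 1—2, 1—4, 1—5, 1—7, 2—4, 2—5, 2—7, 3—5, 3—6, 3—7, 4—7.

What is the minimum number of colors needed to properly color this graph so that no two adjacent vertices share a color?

4

1, 2, 4, 7 form a clique, so at least 4 colors are needed.
4 colors suffice: color red → {1, 3}; color blue → {5, 6, 7}; color green → {2}; color yellow → {4}. Each edge has distinct colors on its endpoints.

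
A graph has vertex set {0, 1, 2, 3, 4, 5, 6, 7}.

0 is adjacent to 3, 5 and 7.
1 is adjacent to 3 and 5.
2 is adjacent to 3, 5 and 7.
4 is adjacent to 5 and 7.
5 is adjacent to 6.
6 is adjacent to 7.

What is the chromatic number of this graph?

2

2 and 7 are adjacent, so at least 2 colors are needed.
A valid assignment using 2 colors: 0=b, 1=b, 2=b, 3=a, 4=b, 5=a, 6=b, 7=a. Every edge joins two different colors.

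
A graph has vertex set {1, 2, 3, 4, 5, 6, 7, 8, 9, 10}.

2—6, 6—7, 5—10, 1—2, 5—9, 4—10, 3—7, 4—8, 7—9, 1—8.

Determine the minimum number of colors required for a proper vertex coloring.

The cycle 6-7-9-5-10-4-8-1-2-6 has odd length 9, so it cannot be 2-colored; at least 3 colors are needed.
A valid assignment using 3 colors: 1=blue, 2=red, 3=blue, 4=blue, 5=green, 6=blue, 7=red, 8=red, 9=blue, 10=red. No two adjacent vertices share a color.

3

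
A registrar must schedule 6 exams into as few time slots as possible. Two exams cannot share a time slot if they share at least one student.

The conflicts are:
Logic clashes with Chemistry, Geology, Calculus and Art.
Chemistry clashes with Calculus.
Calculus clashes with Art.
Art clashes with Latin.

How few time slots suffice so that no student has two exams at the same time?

Logic, Chemistry, Calculus all conflict with each other, so at least 3 time slots are needed.
3 time slots suffice: time slot 1 → {Logic, Latin}; time slot 2 → {Geology, Calculus}; time slot 3 → {Chemistry, Art}. Every pair that conflicts lands in different time slots.

3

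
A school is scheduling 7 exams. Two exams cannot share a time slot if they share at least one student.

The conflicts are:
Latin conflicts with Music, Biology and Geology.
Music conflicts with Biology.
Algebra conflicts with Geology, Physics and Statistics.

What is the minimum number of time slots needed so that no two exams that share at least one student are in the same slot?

Latin, Music, Biology pairwise conflict, so at least 3 time slots are needed.
3 time slots suffice: time slot 1 → {Latin, Algebra}; time slot 2 → {Biology, Geology, Physics, Statistics}; time slot 3 → {Music}. No two conflicting exams share a time slot.

3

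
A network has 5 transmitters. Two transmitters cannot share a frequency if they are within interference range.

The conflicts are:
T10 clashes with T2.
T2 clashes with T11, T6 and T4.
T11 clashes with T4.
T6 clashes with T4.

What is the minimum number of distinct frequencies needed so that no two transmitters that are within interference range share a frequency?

T2, T11, T4 are mutually in conflict, so at least 3 frequencies are needed.
3 frequencies suffice: frequency 1 → {T2}; frequency 2 → {T10, T4}; frequency 3 → {T11, T6}. No two conflicting transmitters share a frequency.

3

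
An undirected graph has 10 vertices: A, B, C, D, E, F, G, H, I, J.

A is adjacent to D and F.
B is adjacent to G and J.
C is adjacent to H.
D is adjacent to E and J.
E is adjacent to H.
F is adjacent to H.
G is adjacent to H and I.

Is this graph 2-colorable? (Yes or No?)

The cycle A-F-H-E-D-A has odd length 5, so it cannot be 2-colored; at least 3 colors are needed.
So 2 colors are not enough.

No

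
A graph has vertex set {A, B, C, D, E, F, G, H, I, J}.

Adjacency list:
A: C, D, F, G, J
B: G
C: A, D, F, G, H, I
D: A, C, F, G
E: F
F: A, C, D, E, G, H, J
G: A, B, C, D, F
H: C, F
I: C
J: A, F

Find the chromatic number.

A, C, D, F, G form a clique, so at least 5 colors are needed.
5 colors suffice: color red → {B, F, I}; color blue → {C, E, J}; color green → {G, H}; color yellow → {A}; color purple → {D}. Each edge has distinct colors on its endpoints.

5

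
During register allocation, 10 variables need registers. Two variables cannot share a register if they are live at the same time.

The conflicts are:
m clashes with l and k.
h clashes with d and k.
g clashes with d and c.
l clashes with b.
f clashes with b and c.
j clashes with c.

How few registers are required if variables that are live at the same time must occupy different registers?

3

The cycle c-f-b-l-m-k-h-d-g-c has odd length 9, so it cannot be 2-colored; at least 3 registers are needed.
3 registers suffice: register 1 → {m, h, b, c}; register 2 → {g, l, f, j, k}; register 3 → {d}. No two conflicting variables share a register.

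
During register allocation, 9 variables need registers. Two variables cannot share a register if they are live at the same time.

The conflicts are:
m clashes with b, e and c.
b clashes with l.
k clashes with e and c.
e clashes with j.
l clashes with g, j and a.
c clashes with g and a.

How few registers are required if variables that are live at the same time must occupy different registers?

The cycle b-m-c-a-l-b has odd length 5, so it cannot be 2-colored; at least 3 registers are needed.
3 registers suffice: register 1 → {e, l, c}; register 2 → {m, k, g, j, a}; register 3 → {b}. Every pair that conflicts lands in different registers.

3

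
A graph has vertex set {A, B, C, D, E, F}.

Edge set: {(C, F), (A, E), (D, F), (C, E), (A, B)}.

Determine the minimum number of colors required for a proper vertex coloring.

A and B are adjacent, so at least 2 colors are needed.
2 colors suffice: color 1 → {A, C, D}; color 2 → {B, E, F}. Each edge has distinct colors on its endpoints.

2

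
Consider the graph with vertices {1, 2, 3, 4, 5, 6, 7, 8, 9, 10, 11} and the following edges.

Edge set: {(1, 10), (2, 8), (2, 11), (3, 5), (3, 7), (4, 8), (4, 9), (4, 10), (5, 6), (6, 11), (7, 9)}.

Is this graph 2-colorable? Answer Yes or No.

The cycle 6-11-2-8-4-9-7-3-5-6 has odd length 9, so it cannot be 2-colored; at least 3 colors are needed.
So 2 colors are not enough.

No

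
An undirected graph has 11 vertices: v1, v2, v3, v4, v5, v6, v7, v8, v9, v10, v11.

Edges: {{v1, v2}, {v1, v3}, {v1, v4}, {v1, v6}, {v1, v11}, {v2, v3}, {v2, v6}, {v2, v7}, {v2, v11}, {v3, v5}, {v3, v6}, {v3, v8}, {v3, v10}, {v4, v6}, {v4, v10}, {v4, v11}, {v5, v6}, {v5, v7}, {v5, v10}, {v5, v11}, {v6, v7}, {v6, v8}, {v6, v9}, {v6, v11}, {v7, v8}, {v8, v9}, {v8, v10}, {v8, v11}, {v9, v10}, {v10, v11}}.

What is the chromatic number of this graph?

4

v1, v2, v6, v11 are mutually adjacent (a clique of size 4), so at least 4 colors are needed.
A valid assignment using 4 colors: v1=Y, v2=G, v3=B, v4=G, v5=G, v6=R, v7=B, v8=G, v9=B, v10=R, v11=B. Every edge joins two different colors.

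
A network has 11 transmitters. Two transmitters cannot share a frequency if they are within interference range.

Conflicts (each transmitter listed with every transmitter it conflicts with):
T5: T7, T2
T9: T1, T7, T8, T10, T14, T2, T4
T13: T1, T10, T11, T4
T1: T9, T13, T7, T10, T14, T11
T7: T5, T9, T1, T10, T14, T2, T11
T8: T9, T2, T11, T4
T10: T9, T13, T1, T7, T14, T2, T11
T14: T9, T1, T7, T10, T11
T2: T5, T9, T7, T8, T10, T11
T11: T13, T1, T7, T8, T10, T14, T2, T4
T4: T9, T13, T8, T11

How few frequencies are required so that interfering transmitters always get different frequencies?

5

T1, T7, T10, T14, T11 pairwise conflict, so at least 5 frequencies are needed.
A valid assignment using 5 frequencies: T5=1, T9=1, T13=5, T1=4, T7=3, T8=2, T10=2, T14=5, T2=4, T11=1, T4=3. Every pair that conflicts lands in different frequencies.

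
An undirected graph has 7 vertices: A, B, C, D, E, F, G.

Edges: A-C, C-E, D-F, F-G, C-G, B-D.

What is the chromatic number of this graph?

A and C are adjacent, so at least 2 colors are needed.
2 colors suffice: color 1 → {B, C, F}; color 2 → {A, D, E, G}. No two adjacent vertices share a color.

2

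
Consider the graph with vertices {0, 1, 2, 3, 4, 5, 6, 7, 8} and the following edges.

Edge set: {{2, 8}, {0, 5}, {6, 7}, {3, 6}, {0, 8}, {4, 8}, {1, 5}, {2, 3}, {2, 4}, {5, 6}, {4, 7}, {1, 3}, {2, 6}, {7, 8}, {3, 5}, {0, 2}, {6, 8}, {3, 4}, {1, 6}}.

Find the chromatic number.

1, 3, 5, 6 are pairwise adjacent (a clique of size 4), so at least 4 colors are needed.
4 colors suffice: color a → {0, 4, 6}; color b → {2, 5, 7}; color c → {3, 8}; color d → {1}. Each edge has distinct colors on its endpoints.

4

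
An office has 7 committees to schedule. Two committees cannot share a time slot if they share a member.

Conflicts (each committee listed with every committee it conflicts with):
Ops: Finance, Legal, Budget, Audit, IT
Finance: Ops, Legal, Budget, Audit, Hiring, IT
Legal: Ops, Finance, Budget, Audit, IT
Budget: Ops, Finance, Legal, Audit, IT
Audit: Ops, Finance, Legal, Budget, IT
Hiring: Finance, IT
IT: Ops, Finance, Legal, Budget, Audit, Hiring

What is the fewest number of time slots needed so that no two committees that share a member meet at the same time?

Ops, Finance, Legal, Budget, Audit, IT are mutually in conflict, so at least 6 time slots are needed.
A valid assignment using 6 time slots: Ops=5, Finance=2, Legal=3, Budget=4, Audit=6, Hiring=3, IT=1. Each listed conflict is separated.

6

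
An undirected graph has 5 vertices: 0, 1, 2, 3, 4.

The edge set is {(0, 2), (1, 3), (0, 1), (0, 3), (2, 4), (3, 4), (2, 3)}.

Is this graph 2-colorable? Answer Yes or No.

0, 2, 3 form a triangle, so at least 3 colors are needed.
So 2 colors are not enough.

No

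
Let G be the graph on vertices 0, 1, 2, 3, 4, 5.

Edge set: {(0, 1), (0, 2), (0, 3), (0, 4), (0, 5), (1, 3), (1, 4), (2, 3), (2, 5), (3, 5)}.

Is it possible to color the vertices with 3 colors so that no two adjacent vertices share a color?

0, 2, 3, 5 are pairwise adjacent (a clique of size 4), so at least 4 colors are needed.
So 3 colors are not enough.

No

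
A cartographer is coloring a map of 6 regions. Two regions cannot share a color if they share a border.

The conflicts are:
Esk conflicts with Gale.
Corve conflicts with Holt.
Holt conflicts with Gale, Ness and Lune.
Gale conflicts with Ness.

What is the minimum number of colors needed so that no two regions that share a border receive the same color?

3

Holt, Gale, Ness are mutually in conflict, so at least 3 colors are needed.
One proper 3-coloring: Esk=1, Corve=2, Holt=1, Gale=2, Ness=3, Lune=2. Each listed conflict is separated.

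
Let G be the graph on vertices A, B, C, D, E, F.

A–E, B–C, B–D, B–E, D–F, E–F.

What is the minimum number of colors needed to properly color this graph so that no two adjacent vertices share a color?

2

B and D are adjacent, so at least 2 colors are needed.
2 colors suffice: color 1 → {A, B, F}; color 2 → {C, D, E}. Each edge has distinct colors on its endpoints.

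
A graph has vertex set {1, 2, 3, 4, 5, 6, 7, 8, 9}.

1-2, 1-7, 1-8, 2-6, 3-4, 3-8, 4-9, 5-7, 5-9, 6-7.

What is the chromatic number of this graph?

The cycle 4-3-8-1-7-5-9-4 has odd length 7, so it cannot be 2-colored; at least 3 colors are needed.
3 colors suffice: color a → {1, 3, 6, 9}; color b → {2, 4, 7, 8}; color c → {5}. No two adjacent vertices share a color.

3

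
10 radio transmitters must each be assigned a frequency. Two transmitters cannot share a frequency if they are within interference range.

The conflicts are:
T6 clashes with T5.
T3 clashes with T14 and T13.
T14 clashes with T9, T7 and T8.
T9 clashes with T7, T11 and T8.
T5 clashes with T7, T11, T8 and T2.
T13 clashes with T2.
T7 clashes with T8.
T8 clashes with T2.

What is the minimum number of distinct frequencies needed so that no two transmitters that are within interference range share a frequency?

T14, T9, T7, T8 are mutually in conflict, so at least 4 frequencies are needed.
4 frequencies suffice: T6=1, T3=1, T14=4, T9=2, T5=2, T13=2, T7=3, T11=1, T8=1, T2=3. Every pair that conflicts lands in different frequencies.

4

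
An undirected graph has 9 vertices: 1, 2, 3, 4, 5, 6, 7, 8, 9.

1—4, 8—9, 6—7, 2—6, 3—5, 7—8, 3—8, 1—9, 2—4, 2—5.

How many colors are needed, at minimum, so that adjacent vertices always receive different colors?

3

The cycle 1-9-8-3-5-2-4-1 has odd length 7, so it cannot be 2-colored; at least 3 colors are needed.
3 colors suffice: 1=red, 2=red, 3=blue, 4=blue, 5=green, 6=blue, 7=green, 8=red, 9=blue. Every edge joins two different colors.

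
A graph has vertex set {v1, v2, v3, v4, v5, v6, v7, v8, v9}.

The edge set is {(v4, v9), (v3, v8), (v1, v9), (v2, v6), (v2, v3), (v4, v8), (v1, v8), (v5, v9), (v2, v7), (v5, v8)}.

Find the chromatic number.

v1 and v8 are adjacent, so at least 2 colors are needed.
2 colors suffice: color red → {v2, v8, v9}; color blue → {v1, v3, v4, v5, v6, v7}. Each edge has distinct colors on its endpoints.

2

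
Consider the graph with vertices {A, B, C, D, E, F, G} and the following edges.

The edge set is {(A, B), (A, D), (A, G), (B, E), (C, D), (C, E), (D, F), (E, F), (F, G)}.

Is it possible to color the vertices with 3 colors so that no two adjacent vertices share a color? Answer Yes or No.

Yes

The chromatic number is 3. The cycle F-G-A-B-E-F has odd length 5, so it cannot be 2-colored; at least 3 colors are needed.
A valid assignment using 3 colors: A=1, B=3, C=1, D=2, E=2, F=1, G=2.
That is already a proper 3-coloring.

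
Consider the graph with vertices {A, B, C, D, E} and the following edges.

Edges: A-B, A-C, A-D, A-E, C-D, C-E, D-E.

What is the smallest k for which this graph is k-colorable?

A, C, D, E are pairwise adjacent (a clique of size 4), so at least 4 colors are needed.
A valid assignment using 4 colors: A=1, B=2, C=4, D=3, E=2. Each edge has distinct colors on its endpoints.

4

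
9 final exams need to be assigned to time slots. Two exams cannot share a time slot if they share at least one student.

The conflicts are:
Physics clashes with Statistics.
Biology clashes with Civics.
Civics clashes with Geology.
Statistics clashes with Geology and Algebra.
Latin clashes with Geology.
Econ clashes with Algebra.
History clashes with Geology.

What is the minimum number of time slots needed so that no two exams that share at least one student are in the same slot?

Latin and Geology conflict, so at least 2 time slots are needed.
2 time slots suffice: Physics=1, Biology=1, Civics=2, Statistics=2, Latin=2, Econ=2, History=2, Geology=1, Algebra=1. Every pair that conflicts lands in different time slots.

2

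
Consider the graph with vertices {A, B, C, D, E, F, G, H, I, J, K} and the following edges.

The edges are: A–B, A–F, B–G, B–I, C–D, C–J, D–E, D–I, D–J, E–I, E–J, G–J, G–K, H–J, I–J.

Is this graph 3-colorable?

No

D, E, I, J are mutually adjacent (a clique of size 4), so at least 4 colors are needed.
So 3 colors are not enough.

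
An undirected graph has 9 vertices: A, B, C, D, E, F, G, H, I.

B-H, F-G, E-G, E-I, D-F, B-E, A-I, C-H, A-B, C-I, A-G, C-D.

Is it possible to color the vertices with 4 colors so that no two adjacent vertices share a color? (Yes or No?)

Yes

The chromatic number is 3. The cycle C-I-E-B-H-C has odd length 5, so it cannot be 2-colored; at least 3 colors are needed.
One proper 3-coloring: A=1, B=2, C=1, D=2, E=1, F=1, G=2, H=3, I=2.
Since 4 ≥ 3, a proper 4-coloring certainly exists.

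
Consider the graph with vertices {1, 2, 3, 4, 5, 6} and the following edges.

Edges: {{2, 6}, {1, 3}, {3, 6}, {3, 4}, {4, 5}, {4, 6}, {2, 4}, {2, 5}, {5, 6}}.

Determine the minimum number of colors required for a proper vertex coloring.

4

2, 4, 5, 6 are mutually adjacent (a clique of size 4), so at least 4 colors are needed.
One proper 4-coloring: 1=a, 2=c, 3=c, 4=a, 5=d, 6=b. Every edge joins two different colors.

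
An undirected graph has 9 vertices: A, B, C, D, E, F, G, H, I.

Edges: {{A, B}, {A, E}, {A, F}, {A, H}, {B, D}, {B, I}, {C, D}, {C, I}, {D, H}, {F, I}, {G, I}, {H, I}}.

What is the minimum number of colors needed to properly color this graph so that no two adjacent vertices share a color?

B and I are adjacent, so at least 2 colors are needed.
One proper 2-coloring: A=red, B=blue, C=blue, D=red, E=blue, F=blue, G=blue, H=blue, I=red. Every edge joins two different colors.

2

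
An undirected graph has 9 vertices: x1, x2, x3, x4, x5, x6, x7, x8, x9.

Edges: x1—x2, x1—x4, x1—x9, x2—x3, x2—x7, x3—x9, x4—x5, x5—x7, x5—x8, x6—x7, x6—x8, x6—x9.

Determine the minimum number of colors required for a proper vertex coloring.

The cycle x2-x7-x6-x9-x3-x2 has odd length 5, so it cannot be 2-colored; at least 3 colors are needed.
One proper 3-coloring: x1=1, x2=3, x3=1, x4=2, x5=1, x6=1, x7=2, x8=2, x9=2. Every edge joins two different colors.

3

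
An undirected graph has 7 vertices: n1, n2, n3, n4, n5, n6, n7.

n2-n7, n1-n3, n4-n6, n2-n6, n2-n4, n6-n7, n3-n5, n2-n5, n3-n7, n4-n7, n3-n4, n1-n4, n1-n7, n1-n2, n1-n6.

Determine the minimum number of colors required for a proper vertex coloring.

5

n1, n2, n4, n6, n7 are pairwise adjacent (a clique of size 5), so at least 5 colors are needed.
5 colors suffice: color 1 → {n5, n7}; color 2 → {n4}; color 3 → {n1}; color 4 → {n2, n3}; color 5 → {n6}. No two adjacent vertices share a color.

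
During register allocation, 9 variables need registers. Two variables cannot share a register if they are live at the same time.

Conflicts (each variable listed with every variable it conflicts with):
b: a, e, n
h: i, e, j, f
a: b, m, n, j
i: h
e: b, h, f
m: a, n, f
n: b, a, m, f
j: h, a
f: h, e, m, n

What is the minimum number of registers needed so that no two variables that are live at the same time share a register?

3

m, n, f pairwise conflict, so at least 3 registers are needed.
3 registers suffice: register 1 → {i, e, n, j}; register 2 → {b, h, m}; register 3 → {a, f}. Each listed conflict is separated.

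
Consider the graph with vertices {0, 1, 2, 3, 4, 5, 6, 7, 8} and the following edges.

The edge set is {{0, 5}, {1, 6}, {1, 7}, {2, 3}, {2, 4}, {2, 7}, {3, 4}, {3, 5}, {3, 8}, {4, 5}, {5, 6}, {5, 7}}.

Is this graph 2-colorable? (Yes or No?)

No

2, 3, 4 form a triangle, so at least 3 colors are needed.
So 2 colors are not enough.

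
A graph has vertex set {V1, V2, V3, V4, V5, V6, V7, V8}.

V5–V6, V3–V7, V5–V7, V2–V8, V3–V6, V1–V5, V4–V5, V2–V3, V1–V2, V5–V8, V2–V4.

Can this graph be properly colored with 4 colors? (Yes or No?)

Yes

The chromatic number is 3. The cycle V5-V6-V3-V2-V8-V5 has odd length 5, so it cannot be 2-colored; at least 3 colors are needed.
3 colors suffice: color 1 → {V2, V5}; color 2 → {V1, V3, V4, V8}; color 3 → {V6, V7}.
Since 4 ≥ 3, a proper 4-coloring certainly exists.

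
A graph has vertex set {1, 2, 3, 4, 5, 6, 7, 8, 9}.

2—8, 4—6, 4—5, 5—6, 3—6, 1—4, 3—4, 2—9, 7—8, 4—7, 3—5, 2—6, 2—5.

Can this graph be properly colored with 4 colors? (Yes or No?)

Yes

The chromatic number is 4. 3, 4, 5, 6 are mutually adjacent (a clique of size 4), so at least 4 colors are needed.
4 colors suffice: color red → {2, 4}; color blue → {1, 6, 7, 9}; color green → {5, 8}; color yellow → {3}.
That is already a proper 4-coloring.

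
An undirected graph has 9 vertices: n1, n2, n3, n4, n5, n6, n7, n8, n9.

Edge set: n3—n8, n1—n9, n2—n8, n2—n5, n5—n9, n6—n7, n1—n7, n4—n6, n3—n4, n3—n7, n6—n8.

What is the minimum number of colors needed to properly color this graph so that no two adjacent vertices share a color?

The cycle n8-n3-n7-n1-n9-n5-n2-n8 has odd length 7, so it cannot be 2-colored; at least 3 colors are needed.
3 colors suffice: color 1 → {n4, n5, n7, n8}; color 2 → {n1, n2, n3, n6}; color 3 → {n9}. Each edge has distinct colors on its endpoints.

3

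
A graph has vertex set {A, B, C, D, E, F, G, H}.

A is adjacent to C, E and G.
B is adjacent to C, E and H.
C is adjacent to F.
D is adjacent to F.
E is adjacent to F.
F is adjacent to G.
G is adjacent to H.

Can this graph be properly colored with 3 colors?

Yes

The chromatic number is 3. The cycle C-F-G-H-B-C has odd length 5, so it cannot be 2-colored; at least 3 colors are needed.
3 colors suffice: color red → {A, B, F}; color blue → {C, D, E, G}; color green → {H}.
That is already a proper 3-coloring.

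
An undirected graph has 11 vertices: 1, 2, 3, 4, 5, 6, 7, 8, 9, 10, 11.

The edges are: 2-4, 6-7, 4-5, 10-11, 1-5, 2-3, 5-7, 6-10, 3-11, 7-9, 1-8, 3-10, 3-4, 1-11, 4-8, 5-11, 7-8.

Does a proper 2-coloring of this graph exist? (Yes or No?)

1, 5, 11 are pairwise adjacent, so at least 3 colors are needed.
So 2 colors are not enough.

No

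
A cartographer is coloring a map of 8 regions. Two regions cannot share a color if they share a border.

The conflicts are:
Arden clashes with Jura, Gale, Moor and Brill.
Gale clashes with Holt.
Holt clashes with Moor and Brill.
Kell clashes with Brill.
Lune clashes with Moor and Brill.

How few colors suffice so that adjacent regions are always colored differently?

2

Arden and Jura conflict, so at least 2 colors are needed.
2 colors suffice: Arden=2, Jura=1, Gale=1, Holt=2, Kell=2, Lune=2, Moor=1, Brill=1. Every pair that conflicts lands in different colors.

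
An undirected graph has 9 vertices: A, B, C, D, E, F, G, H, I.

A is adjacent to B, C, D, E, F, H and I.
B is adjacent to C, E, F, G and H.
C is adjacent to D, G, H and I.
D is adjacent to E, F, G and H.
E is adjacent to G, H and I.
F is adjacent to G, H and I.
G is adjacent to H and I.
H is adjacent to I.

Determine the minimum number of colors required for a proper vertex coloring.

4

A, D, F, H are pairwise adjacent (a clique of size 4), so at least 4 colors are needed.
One proper 4-coloring: A=2, B=3, C=4, D=3, E=4, F=4, G=2, H=1, I=3. Every edge joins two different colors.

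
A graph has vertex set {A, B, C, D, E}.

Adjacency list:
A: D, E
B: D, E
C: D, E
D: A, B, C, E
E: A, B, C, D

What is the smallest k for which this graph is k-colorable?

3

A, D, E are pairwise adjacent, so at least 3 colors are needed.
A valid assignment using 3 colors: A=3, B=3, C=3, D=1, E=2. Each edge has distinct colors on its endpoints.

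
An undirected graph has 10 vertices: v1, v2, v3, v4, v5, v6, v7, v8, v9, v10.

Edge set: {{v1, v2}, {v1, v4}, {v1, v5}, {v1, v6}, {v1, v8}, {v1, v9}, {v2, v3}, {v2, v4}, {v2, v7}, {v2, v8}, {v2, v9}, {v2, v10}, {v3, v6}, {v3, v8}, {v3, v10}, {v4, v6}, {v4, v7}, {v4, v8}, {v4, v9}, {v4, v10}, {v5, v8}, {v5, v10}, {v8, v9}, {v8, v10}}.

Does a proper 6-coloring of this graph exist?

Yes

The chromatic number is 5. v1, v2, v4, v8, v9 form a clique, so at least 5 colors are needed.
5 colors suffice: v1=4, v2=3, v3=2, v4=2, v5=2, v6=1, v7=1, v8=1, v9=5, v10=4.
Since 6 ≥ 5, a proper 6-coloring certainly exists.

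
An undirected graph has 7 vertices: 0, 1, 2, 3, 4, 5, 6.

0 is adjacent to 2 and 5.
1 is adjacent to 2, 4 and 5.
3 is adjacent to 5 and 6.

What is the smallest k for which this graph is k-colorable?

3 and 6 are adjacent, so at least 2 colors are needed.
A valid assignment using 2 colors: 0=b, 1=b, 2=a, 3=b, 4=a, 5=a, 6=a. Each edge has distinct colors on its endpoints.

2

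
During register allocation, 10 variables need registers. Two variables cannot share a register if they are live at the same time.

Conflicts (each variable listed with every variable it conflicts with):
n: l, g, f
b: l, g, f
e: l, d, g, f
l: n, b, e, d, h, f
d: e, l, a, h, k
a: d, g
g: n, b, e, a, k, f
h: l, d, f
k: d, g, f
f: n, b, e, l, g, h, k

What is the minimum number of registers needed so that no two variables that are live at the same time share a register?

e, g, f all conflict with each other, so at least 3 registers are needed.
3 registers suffice: register 1 → {d, f}; register 2 → {l, g}; register 3 → {n, b, e, a, h, k}. Every pair that conflicts lands in different registers.

3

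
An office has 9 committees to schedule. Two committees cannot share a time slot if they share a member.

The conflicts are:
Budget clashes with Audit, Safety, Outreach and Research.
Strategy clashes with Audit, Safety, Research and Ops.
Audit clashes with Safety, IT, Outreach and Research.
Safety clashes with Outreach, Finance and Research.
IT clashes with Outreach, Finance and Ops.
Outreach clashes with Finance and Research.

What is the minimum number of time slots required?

Budget, Audit, Safety, Outreach, Research are mutually in conflict, so at least 5 time slots are needed.
5 time slots suffice: time slot 1 → {Strategy, Outreach}; time slot 2 → {Audit, Finance, Ops}; time slot 3 → {Safety, IT}; time slot 4 → {Research}; time slot 5 → {Budget}. Every pair that conflicts lands in different time slots.

5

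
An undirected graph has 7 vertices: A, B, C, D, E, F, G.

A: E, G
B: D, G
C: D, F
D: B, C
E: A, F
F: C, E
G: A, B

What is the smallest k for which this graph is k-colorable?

The cycle B-G-A-E-F-C-D-B has odd length 7, so it cannot be 2-colored; at least 3 colors are needed.
3 colors suffice: A=blue, B=red, C=red, D=blue, E=red, F=blue, G=green. No two adjacent vertices share a color.

3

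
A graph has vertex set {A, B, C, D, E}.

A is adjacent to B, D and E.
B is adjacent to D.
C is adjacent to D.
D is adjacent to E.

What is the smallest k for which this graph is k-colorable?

A, D, E are pairwise adjacent, so at least 3 colors are needed.
A valid assignment using 3 colors: A=2, B=3, C=2, D=1, E=3. No two adjacent vertices share a color.

3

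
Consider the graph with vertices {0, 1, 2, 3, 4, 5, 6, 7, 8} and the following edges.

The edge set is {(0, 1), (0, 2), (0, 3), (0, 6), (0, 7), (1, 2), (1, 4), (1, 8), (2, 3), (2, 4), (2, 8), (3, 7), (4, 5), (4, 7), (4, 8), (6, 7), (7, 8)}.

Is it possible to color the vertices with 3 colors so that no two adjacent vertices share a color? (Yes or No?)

1, 2, 4, 8 are mutually adjacent (a clique of size 4), so at least 4 colors are needed.
So 3 colors are not enough.

No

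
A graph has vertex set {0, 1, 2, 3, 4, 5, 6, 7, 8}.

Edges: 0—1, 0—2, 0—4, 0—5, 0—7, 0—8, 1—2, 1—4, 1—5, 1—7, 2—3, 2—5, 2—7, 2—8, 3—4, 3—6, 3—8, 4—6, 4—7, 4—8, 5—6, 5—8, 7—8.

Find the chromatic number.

0, 1, 2, 5 are mutually adjacent (a clique of size 4), so at least 4 colors are needed.
4 colors suffice: color a → {1, 6, 8}; color b → {2, 4}; color c → {0, 3}; color d → {5, 7}. No two adjacent vertices share a color.

4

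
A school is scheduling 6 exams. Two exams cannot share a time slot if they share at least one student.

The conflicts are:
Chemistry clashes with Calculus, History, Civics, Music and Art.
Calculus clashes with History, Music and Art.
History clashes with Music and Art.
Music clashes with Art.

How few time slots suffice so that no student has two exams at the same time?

Chemistry, Calculus, History, Music, Art pairwise conflict, so at least 5 time slots are needed.
Using 5 time slots: Chemistry=1, Calculus=4, History=2, Civics=2, Music=5, Art=3. Every pair that conflicts lands in different time slots.

5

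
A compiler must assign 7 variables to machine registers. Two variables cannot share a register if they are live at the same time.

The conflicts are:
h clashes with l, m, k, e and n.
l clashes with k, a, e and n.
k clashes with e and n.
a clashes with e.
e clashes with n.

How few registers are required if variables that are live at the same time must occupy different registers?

5

h, l, k, e, n pairwise conflict, so at least 5 registers are needed.
A valid assignment using 5 registers: h=2, l=3, m=1, k=4, a=2, e=1, n=5. Every pair that conflicts lands in different registers.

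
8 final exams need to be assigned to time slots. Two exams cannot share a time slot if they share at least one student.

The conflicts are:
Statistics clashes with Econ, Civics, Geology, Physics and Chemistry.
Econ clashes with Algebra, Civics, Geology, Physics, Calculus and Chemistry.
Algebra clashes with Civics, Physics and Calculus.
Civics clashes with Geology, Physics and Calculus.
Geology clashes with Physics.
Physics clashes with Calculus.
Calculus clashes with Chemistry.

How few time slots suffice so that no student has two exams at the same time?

5

Econ, Algebra, Civics, Physics, Calculus pairwise conflict, so at least 5 time slots are needed.
A valid assignment using 5 time slots: Statistics=4, Econ=1, Algebra=5, Civics=2, Geology=5, Physics=3, Calculus=4, Chemistry=2. No two conflicting exams share a time slot.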